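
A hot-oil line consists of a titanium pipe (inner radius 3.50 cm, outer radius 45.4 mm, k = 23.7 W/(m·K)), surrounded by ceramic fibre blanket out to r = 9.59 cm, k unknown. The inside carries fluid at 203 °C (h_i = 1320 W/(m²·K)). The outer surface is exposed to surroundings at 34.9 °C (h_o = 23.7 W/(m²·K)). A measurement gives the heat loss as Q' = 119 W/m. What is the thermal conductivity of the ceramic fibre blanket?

k = 0.0890 W/m·K

ΣR = ΔT/Q' = |203 − 34.9|/119 = 1.413 m·K/W
Known resistances:
  R'_conv,in = 1/(2πr h) = 1/(2π·0.0350·1320) = 0.003445 m·K/W
  R'_titanium = ln(0.0454/0.0350)/(2πk) = 0.2602/(2π·23.7) = 0.001747 m·K/W
  R'_conv,out = 1/(2πr h) = 1/(2π·0.0959·23.7) = 0.07003 m·K/W
R_ceramic fibre blanket = ΣR − ΣR_known = 1.413 − 0.07522 = 1.338 m·K/W
ln(r₂/r₁)/(2πk) = 1.338 ⇒ k = 0.7478/(2π·1.338) = 0.0890 W/m·K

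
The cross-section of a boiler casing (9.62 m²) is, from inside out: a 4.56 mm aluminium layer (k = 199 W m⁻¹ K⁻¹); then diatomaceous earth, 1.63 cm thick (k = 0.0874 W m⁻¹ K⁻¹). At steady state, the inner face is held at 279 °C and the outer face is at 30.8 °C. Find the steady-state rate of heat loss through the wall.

Q = 12.8 kW

Resistance network (inner→outer):
  R_aluminium = L/(kA) = 0.00456/(199·9.62) = 2.382×10^-6 K/W
  R_diatomaceous earth = L/(kA) = 0.0163/(0.0874·9.62) = 0.01939 K/W
ΣR = 2.382×10^-6 + 0.01939 = 0.01939 K/W
Q = ΔT/ΣR = (279 °C − 30.8 °C)/0.01939 = 12800 W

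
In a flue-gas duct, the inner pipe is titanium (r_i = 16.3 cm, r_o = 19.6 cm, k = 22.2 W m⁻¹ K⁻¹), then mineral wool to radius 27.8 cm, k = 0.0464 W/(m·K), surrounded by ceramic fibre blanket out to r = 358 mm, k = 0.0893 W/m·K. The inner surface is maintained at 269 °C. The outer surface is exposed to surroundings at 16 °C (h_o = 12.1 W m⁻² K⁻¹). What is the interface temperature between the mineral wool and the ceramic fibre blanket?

T = 89.1 °C

Treat each layer as a resistance in series:
  R'_titanium = ln(0.196/0.163)/(2πk) = 0.1844/(2π·22.2) = 0.001322 m·K/W
  R'_mineral wool = ln(0.278/0.196)/(2πk) = 0.3495/(2π·0.0464) = 1.199 m·K/W
  R'_ceramic fibre blanket = ln(0.358/0.278)/(2πk) = 0.2529/(2π·0.0893) = 0.4508 m·K/W
  R'_conv,out = 1/(2πr h) = 1/(2π·0.358·12.1) = 0.03674 m·K/W
ΣR = 0.001322 + 1.199 + 0.4508 + 0.03674 = 1.688 m·K/W
Q' = ΔT/ΣR = (269 °C − 16 °C)/1.688 = 149.9 W/m
From the inner boundary to the mineral wool/ceramic fibre blanket interface, ΣR_partial = 1.200 m·K/W.
T_interface = T_in − Q'·ΣR_partial = 269 °C − (149.9)(1.200) = 89.1 °C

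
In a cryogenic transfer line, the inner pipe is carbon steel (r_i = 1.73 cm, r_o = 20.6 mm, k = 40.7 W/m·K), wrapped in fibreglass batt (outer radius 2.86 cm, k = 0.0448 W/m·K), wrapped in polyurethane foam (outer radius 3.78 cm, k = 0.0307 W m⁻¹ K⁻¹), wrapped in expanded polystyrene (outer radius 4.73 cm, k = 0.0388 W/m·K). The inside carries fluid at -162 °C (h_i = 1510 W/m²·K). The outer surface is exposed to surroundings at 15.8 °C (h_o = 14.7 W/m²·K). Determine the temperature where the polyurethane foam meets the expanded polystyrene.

Treat each layer as a resistance in series:
  R'_conv,in = 1/(2πr h) = 1/(2π·0.0173·1510) = 0.006093 m·K/W
  R'_carbon steel = ln(0.0206/0.0173)/(2πk) = 0.1746/(2π·40.7) = 6.827×10^-4 m·K/W
  R'_fibreglass batt = ln(0.0286/0.0206)/(2πk) = 0.3281/(2π·0.0448) = 1.166 m·K/W
  R'_polyurethane foam = ln(0.0378/0.0286)/(2πk) = 0.2789/(2π·0.0307) = 1.446 m·K/W
  R'_expanded polystyrene = ln(0.0473/0.0378)/(2πk) = 0.2242/(2π·0.0388) = 0.9197 m·K/W
  R'_conv,out = 1/(2πr h) = 1/(2π·0.0473·14.7) = 0.2289 m·K/W
ΣR = 0.006093 + 6.827×10^-4 + 1.166 + 1.446 + 0.9197 + 0.2289 = 3.767 m·K/W
Q' = ΔT/ΣR = (-162 °C − 15.8 °C)/3.767 = -47.20 W/m
From the inner boundary to the polyurethane foam/expanded polystyrene interface, ΣR_partial = 2.619 m·K/W.
T_interface = T_in − Q'·ΣR_partial = -162 °C − (-47.20)(2.619) = -38.4 °C

T = -38.4 °C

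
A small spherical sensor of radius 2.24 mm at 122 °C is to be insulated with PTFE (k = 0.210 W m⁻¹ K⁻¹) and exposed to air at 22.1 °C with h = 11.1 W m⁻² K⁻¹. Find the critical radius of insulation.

For a sphere, r_cr = 2k_ins/h = 2·0.210/11.1 = 0.0378 m = 3.78 cm

r_cr = 3.78 cm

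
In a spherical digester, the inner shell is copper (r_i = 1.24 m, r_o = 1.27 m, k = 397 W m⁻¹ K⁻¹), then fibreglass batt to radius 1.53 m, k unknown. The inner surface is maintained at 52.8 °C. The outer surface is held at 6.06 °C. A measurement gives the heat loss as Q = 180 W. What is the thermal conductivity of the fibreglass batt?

k = 0.0410 W/m·K

ΣR = ΔT/Q = |52.8 − 6.06|/180 = 0.2597 K/W
Known resistances:
  R_copper = (1/1.24 − 1/1.27)/(4πk) = 0.01905/(4π·397) = 3.819×10^-6 K/W
R_fibreglass batt = ΣR − ΣR_known = 0.2597 − 3.819×10^-6 = 0.2597 K/W
(1/r₁−1/r₂)/(4πk) = 0.2597 ⇒ k = 0.1338/(4π·0.2597) = 0.0410 W/m·K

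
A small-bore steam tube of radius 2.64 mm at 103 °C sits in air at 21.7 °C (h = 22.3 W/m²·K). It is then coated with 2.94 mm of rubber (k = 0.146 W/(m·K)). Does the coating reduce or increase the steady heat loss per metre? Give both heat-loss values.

increases: 30.1 → 38.8 W/m

Critical radius for a cylinder: r_cr = k/h = 0.00655 m = 0.655 cm.
Outer radius after coating: r₂ = 0.00264 + 0.00294 = 0.00558 m.
Since r₁ < r_cr and r₂ ≤ r_cr, the coating moves toward the maximum at r_cr — heat loss rises.
Bare: R = 1/(2πr₁h) = 2.703 m·K/W; Q = 81.3/2.703 = 30.1 W/m.
Coated: R = R_cond + R_conv = 2.095 m·K/W; Q = 81.3/2.095 = 38.8 W/m.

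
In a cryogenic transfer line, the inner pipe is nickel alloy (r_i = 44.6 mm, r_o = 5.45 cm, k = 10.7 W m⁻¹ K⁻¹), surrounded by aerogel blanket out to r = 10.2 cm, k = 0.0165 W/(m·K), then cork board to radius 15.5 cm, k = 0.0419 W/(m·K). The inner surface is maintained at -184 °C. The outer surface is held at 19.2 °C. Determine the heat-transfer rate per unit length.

Q' = 26.6 W/m

Treat each layer as a resistance in series:
  R'_nickel alloy = ln(0.0545/0.0446)/(2πk) = 0.2005/(2π·10.7) = 0.002982 m·K/W
  R'_aerogel blanket = ln(0.102/0.0545)/(2πk) = 0.6268/(2π·0.0165) = 6.046 m·K/W
  R'_cork board = ln(0.155/0.102)/(2πk) = 0.4185/(2π·0.0419) = 1.589 m·K/W
ΣR = 0.002982 + 6.046 + 1.589 = 7.638 m·K/W
Q' = ΔT/ΣR = (-184 °C − 19.2 °C)/7.638 = -26.6 W/m
(Negative Q' ⇒ heat flows inward; heat gain = 26.6 W/m.)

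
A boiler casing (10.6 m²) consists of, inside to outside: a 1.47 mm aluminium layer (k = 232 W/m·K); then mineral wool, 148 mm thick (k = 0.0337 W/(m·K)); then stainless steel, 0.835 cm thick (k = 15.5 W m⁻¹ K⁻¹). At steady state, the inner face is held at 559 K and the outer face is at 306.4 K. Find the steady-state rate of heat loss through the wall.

Q = 610 W

Treat each layer as a resistance in series:
  R_aluminium = L/(kA) = 0.00147/(232·10.6) = 5.978×10^-7 K/W
  R_mineral wool = L/(kA) = 0.148/(0.0337·10.6) = 0.4143 K/W
  R_stainless steel = L/(kA) = 0.00835/(15.5·10.6) = 5.082×10^-5 K/W
ΣR = 5.978×10^-7 + 0.4143 + 5.082×10^-5 = 0.4144 K/W
Q = ΔT/ΣR = (559 K − 306.4 K)/0.4144 = 610 W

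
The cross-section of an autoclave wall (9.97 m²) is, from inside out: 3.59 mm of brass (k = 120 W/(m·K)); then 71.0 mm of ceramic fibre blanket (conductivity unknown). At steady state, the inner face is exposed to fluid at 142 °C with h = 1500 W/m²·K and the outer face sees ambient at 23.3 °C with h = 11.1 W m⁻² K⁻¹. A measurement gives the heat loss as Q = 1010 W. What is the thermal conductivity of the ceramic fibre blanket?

ΣR = ΔT/Q = |142 − 23.3|/1010 = 0.1175 K/W
Known resistances:
  R_conv,in = 1/(hA) = 1/(1500·9.97) = 6.687×10^-5 K/W
  R_brass = L/(kA) = 0.00359/(120·9.97) = 3.001×10^-6 K/W
  R_conv,out = 1/(hA) = 1/(11.1·9.97) = 0.009036 K/W
R_ceramic fibre blanket = ΣR − ΣR_known = 0.1175 − 0.009106 = 0.1084 K/W
L/(kA) = 0.1084 ⇒ k = 0.0710/(0.1084·9.97) = 0.0657 W/m·K

k = 0.0657 W/m·K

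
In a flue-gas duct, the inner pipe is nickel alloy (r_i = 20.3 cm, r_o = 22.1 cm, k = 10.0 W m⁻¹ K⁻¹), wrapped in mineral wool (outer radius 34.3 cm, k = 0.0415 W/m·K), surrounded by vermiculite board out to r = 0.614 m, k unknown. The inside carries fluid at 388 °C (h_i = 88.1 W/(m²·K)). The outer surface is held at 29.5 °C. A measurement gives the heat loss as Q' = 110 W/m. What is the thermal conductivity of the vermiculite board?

k = 0.0593 W/m·K

ΣR = ΔT/Q' = |388 − 29.5|/110 = 3.259 m·K/W
Known resistances:
  R'_conv,in = 1/(2πr h) = 1/(2π·0.203·88.1) = 0.008899 m·K/W
  R'_nickel alloy = ln(0.221/0.203)/(2πk) = 0.08496/(2π·10.0) = 0.001352 m·K/W
  R'_mineral wool = ln(0.343/0.221)/(2πk) = 0.4396/(2π·0.0415) = 1.686 m·K/W
R_vermiculite board = ΣR − ΣR_known = 3.259 − 1.696 = 1.563 m·K/W
ln(r₂/r₁)/(2πk) = 1.563 ⇒ k = 0.5823/(2π·1.563) = 0.0593 W/m·K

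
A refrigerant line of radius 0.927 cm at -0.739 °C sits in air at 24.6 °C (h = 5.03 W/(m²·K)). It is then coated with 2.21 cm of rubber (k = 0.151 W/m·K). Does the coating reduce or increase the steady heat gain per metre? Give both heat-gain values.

increases: 7.42 → 11.0 W/m

Critical radius for a cylinder: r_cr = k/h = 0.0300 m = 3.00 cm.
Outer radius after coating: r₂ = 0.00927 + 0.0221 = 0.03137 m.
r₁ < r_cr < r₂: heat gain rises to a maximum at r_cr then falls. Whether the coating helps depends on whether Q(r₂) has dropped back below Q(r₁).
Bare: R = 1/(2πr₁h) = 3.413 m·K/W; Q = 25.339/3.413 = 7.42 W/m.
Coated: R = R_cond + R_conv = 2.294 m·K/W; Q = 25.339/2.294 = 11.0 W/m.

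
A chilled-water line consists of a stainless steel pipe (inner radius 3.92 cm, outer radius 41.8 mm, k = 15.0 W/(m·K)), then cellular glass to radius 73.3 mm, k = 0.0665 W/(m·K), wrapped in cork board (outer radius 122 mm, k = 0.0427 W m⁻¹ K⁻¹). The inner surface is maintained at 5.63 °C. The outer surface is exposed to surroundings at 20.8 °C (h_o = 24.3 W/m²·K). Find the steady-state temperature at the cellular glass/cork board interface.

Treat each layer as a resistance in series:
  R'_stainless steel = ln(0.0418/0.0392)/(2πk) = 0.06422/(2π·15.0) = 6.814×10^-4 m·K/W
  R'_cellular glass = ln(0.0733/0.0418)/(2πk) = 0.5617/(2π·0.0665) = 1.344 m·K/W
  R'_cork board = ln(0.122/0.0733)/(2πk) = 0.5095/(2π·0.0427) = 1.899 m·K/W
  R'_conv,out = 1/(2πr h) = 1/(2π·0.122·24.3) = 0.05369 m·K/W
ΣR = 6.814×10^-4 + 1.344 + 1.899 + 0.05369 = 3.297 m·K/W
Q' = ΔT/ΣR = (5.63 °C − 20.8 °C)/3.297 = -4.601 W/m
From the inner boundary to the cellular glass/cork board interface, ΣR_partial = 1.345 m·K/W.
T_interface = T_in − Q'·ΣR_partial = 5.63 °C − (-4.601)(1.345) = 11.8 °C

T = 11.8 °C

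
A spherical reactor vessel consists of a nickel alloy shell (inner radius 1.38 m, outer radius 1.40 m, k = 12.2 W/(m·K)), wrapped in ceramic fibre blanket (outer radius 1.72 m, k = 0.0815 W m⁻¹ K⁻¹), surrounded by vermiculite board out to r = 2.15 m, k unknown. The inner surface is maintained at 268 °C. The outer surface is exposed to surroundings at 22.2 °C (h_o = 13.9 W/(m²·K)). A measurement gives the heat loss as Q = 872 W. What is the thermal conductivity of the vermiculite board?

k = 0.0614 W/m·K

ΣR = ΔT/Q = |268 − 22.2|/872 = 0.2819 K/W
Known resistances:
  R_nickel alloy = (1/1.38 − 1/1.40)/(4πk) = 0.01035/(4π·12.2) = 6.752×10^-5 K/W
  R_ceramic fibre blanket = (1/1.40 − 1/1.72)/(4πk) = 0.1329/(4π·0.0815) = 0.1298 K/W
  R_conv,out = 1/(4πr²h) = 1/(4π·2.15²·13.9) = 0.001239 K/W
R_vermiculite board = ΣR − ΣR_known = 0.2819 − 0.1311 = 0.1508 K/W
(1/r₁−1/r₂)/(4πk) = 0.1508 ⇒ k = 0.1163/(4π·0.1508) = 0.0614 W/m·K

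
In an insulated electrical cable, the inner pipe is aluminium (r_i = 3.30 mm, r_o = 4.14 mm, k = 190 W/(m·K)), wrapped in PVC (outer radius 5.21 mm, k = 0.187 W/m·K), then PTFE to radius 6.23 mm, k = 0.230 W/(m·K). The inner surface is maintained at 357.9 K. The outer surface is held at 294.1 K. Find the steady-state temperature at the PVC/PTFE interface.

Resistance network (inner→outer):
  R'_aluminium = ln(0.00414/0.00330)/(2πk) = 0.2268/(2π·190) = 1.900×10^-4 m·K/W
  R'_PVC = ln(0.00521/0.00414)/(2πk) = 0.2299/(2π·0.187) = 0.1957 m·K/W
  R'_PTFE = ln(0.00623/0.00521)/(2πk) = 0.1788/(2π·0.230) = 0.1237 m·K/W
ΣR = 1.900×10^-4 + 0.1957 + 0.1237 = 0.3196 m·K/W
Q' = ΔT/ΣR = (357.9 K − 294.1 K)/0.3196 = 199.6 W/m
From the inner boundary to the PVC/PTFE interface, ΣR_partial = 0.1959 m·K/W.
T_interface = T_in − Q'·ΣR_partial = 357.9 K − (199.6)(0.1959) = 318.8 K

T = 318.8 K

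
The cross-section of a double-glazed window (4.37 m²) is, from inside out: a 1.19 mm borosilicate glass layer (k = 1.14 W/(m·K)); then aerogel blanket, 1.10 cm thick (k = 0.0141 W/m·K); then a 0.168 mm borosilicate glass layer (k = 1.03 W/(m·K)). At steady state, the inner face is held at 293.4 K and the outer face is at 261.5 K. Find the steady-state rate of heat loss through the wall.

Series thermal resistances, inner to outer:
  R_borosilicate glass = L/(kA) = 0.00119/(1.14·4.37) = 2.389×10^-4 K/W
  R_aerogel blanket = L/(kA) = 0.0110/(0.0141·4.37) = 0.1785 K/W
  R_borosilicate glass = L/(kA) = 1.68×10^-4/(1.03·4.37) = 3.732×10^-5 K/W
ΣR = 2.389×10^-4 + 0.1785 + 3.732×10^-5 = 0.1788 K/W
Q = ΔT/ΣR = (293.4 K − 261.5 K)/0.1788 = 178 W

Q = 178 W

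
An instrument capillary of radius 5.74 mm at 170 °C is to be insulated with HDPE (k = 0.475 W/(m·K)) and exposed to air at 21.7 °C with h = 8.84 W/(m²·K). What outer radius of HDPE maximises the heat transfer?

r_cr = 5.37 cm

For a cylinder, r_cr = k_ins/h = 0.475/8.84 = 0.0537 m = 5.37 cm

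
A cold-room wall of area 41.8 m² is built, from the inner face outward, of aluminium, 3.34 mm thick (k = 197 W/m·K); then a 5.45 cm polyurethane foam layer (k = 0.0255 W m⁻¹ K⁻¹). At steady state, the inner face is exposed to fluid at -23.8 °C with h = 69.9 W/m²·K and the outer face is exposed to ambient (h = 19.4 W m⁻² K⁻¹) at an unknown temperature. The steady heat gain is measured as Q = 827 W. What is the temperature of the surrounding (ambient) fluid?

Series resistances:
  R_conv,in = 1/(hA) = 1/(69.9·41.8) = 3.423×10^-4 K/W
  R_aluminium = L/(kA) = 0.00334/(197·41.8) = 4.056×10^-7 K/W
  R_polyurethane foam = L/(kA) = 0.0545/(0.0255·41.8) = 0.05113 K/W
  R_conv,out = 1/(hA) = 1/(19.4·41.8) = 0.001233 K/W
ΣR = 0.05271 K/W
ΔT = Q·ΣR = 827 × 0.05271 = 43.59 K
Heat flows inward, so T_out = T_in + ΔT = -23.8 + 43.59 = 19.8 °C

T_out = 19.8 °C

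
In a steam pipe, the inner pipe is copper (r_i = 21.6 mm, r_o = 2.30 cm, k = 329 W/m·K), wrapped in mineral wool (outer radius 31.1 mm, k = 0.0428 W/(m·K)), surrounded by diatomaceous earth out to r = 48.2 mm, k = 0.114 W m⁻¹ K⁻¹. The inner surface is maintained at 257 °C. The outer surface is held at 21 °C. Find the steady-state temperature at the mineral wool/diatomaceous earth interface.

Series thermal resistances, inner to outer:
  R'_copper = ln(0.0230/0.0216)/(2πk) = 0.06280/(2π·329) = 3.038×10^-5 m·K/W
  R'_mineral wool = ln(0.0311/0.0230)/(2πk) = 0.3017/(2π·0.0428) = 1.122 m·K/W
  R'_diatomaceous earth = ln(0.0482/0.0311)/(2πk) = 0.4382/(2π·0.114) = 0.6117 m·K/W
ΣR = 3.038×10^-5 + 1.122 + 0.6117 = 1.734 m·K/W
Q' = ΔT/ΣR = (257 °C − 21 °C)/1.734 = 136.1 W/m
From the inner boundary to the mineral wool/diatomaceous earth interface, ΣR_partial = 1.122 m·K/W.
T_interface = T_in − Q'·ΣR_partial = 257 °C − (136.1)(1.122) = 104 °C

T = 104 °C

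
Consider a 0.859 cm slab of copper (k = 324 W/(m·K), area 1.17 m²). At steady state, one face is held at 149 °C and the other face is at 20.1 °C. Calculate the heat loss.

Q = 5.69×10^6 W

Q = kA·ΔT/L = 324 × 1.17 × |149 °C − 20.1 °C| / 0.00859 = 5.69×10^6 W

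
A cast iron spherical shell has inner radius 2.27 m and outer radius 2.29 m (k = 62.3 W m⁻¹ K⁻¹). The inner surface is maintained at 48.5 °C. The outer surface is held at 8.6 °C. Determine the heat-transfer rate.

Q = 4πk·ΔT/(1/r₁ − 1/r₂) = 4π × 62.3 × 39.9 / (1/2.27 − 1/2.29) = 8.12×10^6 W

Q = 8120 kW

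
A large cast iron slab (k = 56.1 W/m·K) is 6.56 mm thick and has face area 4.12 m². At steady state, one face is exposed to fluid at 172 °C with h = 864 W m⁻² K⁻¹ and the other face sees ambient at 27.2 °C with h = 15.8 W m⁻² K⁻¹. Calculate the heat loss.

Resistance network (inner→outer):
  R_conv,in = 1/(hA) = 1/(864·4.12) = 2.809×10^-4 K/W
  R_cast iron = L/(kA) = 0.00656/(56.1·4.12) = 2.838×10^-5 K/W
  R_conv,out = 1/(hA) = 1/(15.8·4.12) = 0.01536 K/W
ΣR = 2.809×10^-4 + 2.838×10^-5 + 0.01536 = 0.01567 K/W
Q = ΔT/ΣR = (172 °C − 27.2 °C)/0.01567 = 9240 W

Q = 9.24 kW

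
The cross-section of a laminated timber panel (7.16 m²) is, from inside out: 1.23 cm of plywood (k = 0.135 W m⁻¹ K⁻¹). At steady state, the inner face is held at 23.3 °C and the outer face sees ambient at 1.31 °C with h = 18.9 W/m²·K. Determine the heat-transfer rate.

Q = 1090 W

Resistance network (inner→outer):
  R_plywood = L/(kA) = 0.0123/(0.135·7.16) = 0.01273 K/W
  R_conv,out = 1/(hA) = 1/(18.9·7.16) = 0.007390 K/W
ΣR = 0.01273 + 0.007390 = 0.02012 K/W
Q = ΔT/ΣR = (23.3 °C − 1.31 °C)/0.02012 = 1090 W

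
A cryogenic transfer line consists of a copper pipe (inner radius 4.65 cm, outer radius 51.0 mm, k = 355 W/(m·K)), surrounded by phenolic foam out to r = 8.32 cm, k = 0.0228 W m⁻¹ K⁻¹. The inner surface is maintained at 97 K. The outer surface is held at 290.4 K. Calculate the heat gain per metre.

Series thermal resistances, inner to outer:
  R'_copper = ln(0.0510/0.0465)/(2πk) = 0.09237/(2π·355) = 4.141×10^-5 m·K/W
  R'_phenolic foam = ln(0.0832/0.0510)/(2πk) = 0.4894/(2π·0.0228) = 3.416 m·K/W
ΣR = 4.141×10^-5 + 3.416 = 3.416 m·K/W
Q' = ΔT/ΣR = (97 K − 290.4 K)/3.416 = -56.6 W/m
(Negative Q' ⇒ heat flows inward; heat gain = 56.6 W/m.)

Q' = 56.6 W/m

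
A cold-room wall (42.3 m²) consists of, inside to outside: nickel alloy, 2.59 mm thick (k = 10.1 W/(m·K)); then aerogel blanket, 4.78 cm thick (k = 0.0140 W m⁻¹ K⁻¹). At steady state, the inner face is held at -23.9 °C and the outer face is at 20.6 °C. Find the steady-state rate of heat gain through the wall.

Treat each layer as a resistance in series:
  R_nickel alloy = L/(kA) = 0.00259/(10.1·42.3) = 6.062×10^-6 K/W
  R_aerogel blanket = L/(kA) = 0.0478/(0.0140·42.3) = 0.08072 K/W
ΣR = 6.062×10^-6 + 0.08072 = 0.08073 K/W
Q = ΔT/ΣR = (-23.9 °C − 20.6 °C)/0.08073 = -551 W
(Negative Q ⇒ heat flows inward; heat gain = 551 W.)

Q = 551 W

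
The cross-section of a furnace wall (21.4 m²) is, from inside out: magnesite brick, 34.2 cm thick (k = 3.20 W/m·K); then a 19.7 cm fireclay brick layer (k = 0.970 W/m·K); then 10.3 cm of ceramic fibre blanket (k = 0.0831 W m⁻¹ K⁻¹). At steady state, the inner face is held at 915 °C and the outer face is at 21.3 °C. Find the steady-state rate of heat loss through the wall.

Q = 12300 W

Resistance network (inner→outer):
  R_magnesite brick = L/(kA) = 0.342/(3.20·21.4) = 0.004994 K/W
  R_fireclay brick = L/(kA) = 0.197/(0.970·21.4) = 0.009490 K/W
  R_ceramic fibre blanket = L/(kA) = 0.103/(0.0831·21.4) = 0.05792 K/W
ΣR = 0.004994 + 0.009490 + 0.05792 = 0.07240 K/W
Q = ΔT/ΣR = (915 °C − 21.3 °C)/0.07240 = 12300 W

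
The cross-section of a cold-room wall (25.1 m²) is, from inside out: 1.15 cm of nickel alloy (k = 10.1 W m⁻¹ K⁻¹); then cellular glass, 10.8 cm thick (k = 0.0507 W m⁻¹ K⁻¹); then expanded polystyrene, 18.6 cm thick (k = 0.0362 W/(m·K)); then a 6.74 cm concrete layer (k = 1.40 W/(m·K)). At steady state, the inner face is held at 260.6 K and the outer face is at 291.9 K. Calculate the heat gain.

Treat each layer as a resistance in series:
  R_nickel alloy = L/(kA) = 0.0115/(10.1·25.1) = 4.536×10^-5 K/W
  R_cellular glass = L/(kA) = 0.108/(0.0507·25.1) = 0.08487 K/W
  R_expanded polystyrene = L/(kA) = 0.186/(0.0362·25.1) = 0.2047 K/W
  R_concrete = L/(kA) = 0.0674/(1.40·25.1) = 0.001918 K/W
ΣR = 4.536×10^-5 + 0.08487 + 0.2047 + 0.001918 = 0.2915 K/W
Q = ΔT/ΣR = (260.6 K − 291.9 K)/0.2915 = -107 W
(Negative Q ⇒ heat flows inward; heat gain = 107 W.)

Q = 107 W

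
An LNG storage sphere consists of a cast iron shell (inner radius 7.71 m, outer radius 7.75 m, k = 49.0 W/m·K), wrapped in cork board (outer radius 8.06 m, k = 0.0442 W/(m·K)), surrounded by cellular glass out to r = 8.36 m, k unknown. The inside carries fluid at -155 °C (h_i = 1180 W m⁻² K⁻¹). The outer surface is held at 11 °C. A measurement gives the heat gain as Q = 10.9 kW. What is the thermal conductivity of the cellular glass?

ΣR = ΔT/Q = |-155 − 11|/10900 = 0.01523 K/W
Known resistances:
  R_conv,in = 1/(4πr²h) = 1/(4π·7.71²·1180) = 1.134×10^-6 K/W
  R_cast iron = (1/7.71 − 1/7.75)/(4πk) = 6.694×10^-4/(4π·49.0) = 1.087×10^-6 K/W
  R_cork board = (1/7.75 − 1/8.06)/(4πk) = 0.004963/(4π·0.0442) = 0.008935 K/W
R_cellular glass = ΣR − ΣR_known = 0.01523 − 0.008937 = 0.006293 K/W
(1/r₁−1/r₂)/(4πk) = 0.006293 ⇒ k = 0.004452/(4π·0.006293) = 0.0563 W/m·K

k = 0.0563 W/m·K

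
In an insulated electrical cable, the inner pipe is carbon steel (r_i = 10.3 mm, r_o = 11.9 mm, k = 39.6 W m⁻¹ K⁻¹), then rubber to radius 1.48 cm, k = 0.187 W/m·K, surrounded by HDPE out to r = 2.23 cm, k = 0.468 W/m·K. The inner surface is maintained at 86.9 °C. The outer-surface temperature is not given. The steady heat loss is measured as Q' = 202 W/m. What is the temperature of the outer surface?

T_out = 21.1 °C

Series resistances:
  R'_carbon steel = ln(0.0119/0.0103)/(2πk) = 0.1444/(2π·39.6) = 5.803×10^-4 m·K/W
  R'_rubber = ln(0.0148/0.0119)/(2πk) = 0.2181/(2π·0.187) = 0.1856 m·K/W
  R'_HDPE = ln(0.0223/0.0148)/(2πk) = 0.4100/(2π·0.468) = 0.1394 m·K/W
ΣR = 0.3256 m·K/W
ΔT = Q'·ΣR = 202 × 0.3256 = 65.77 K
Heat flows outward, so T_out = T_in − ΔT = 86.9 − 65.77 = 21.1 °C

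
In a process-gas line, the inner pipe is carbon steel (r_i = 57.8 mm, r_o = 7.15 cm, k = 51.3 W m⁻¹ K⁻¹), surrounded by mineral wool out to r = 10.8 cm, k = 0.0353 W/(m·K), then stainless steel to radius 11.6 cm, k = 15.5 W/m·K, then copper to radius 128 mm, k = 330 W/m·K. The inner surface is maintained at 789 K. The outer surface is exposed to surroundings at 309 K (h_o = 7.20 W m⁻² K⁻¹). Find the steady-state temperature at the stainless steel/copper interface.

T = 349.8 K

Series thermal resistances, inner to outer:
  R'_carbon steel = ln(0.0715/0.0578)/(2πk) = 0.2127/(2π·51.3) = 6.599×10^-4 m·K/W
  R'_mineral wool = ln(0.108/0.0715)/(2πk) = 0.4124/(2π·0.0353) = 1.860 m·K/W
  R'_stainless steel = ln(0.116/0.108)/(2πk) = 0.07146/(2π·15.5) = 7.337×10^-4 m·K/W
  R'_copper = ln(0.128/0.116)/(2πk) = 0.09844/(2π·330) = 4.748×10^-5 m·K/W
  R'_conv,out = 1/(2πr h) = 1/(2π·0.128·7.20) = 0.1727 m·K/W
ΣR = 6.599×10^-4 + 1.860 + 7.337×10^-4 + 4.748×10^-5 + 0.1727 = 2.034 m·K/W
Q' = ΔT/ΣR = (789 K − 309 K)/2.034 = 236.0 W/m
From the inner boundary to the stainless steel/copper interface, ΣR_partial = 1.861 m·K/W.
T_interface = T_in − Q'·ΣR_partial = 789 K − (236.0)(1.861) = 349.8 K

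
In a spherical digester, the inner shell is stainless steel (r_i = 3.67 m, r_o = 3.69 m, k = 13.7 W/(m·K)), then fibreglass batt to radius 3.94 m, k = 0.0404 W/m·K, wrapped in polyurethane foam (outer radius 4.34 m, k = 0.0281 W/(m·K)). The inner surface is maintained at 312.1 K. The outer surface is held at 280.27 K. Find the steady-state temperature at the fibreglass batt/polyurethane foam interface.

Series thermal resistances, inner to outer:
  R_stainless steel = (1/3.67 − 1/3.69)/(4πk) = 0.001477/(4π·13.7) = 8.578×10^-6 K/W
  R_fibreglass batt = (1/3.69 − 1/3.94)/(4πk) = 0.01720/(4π·0.0404) = 0.03387 K/W
  R_polyurethane foam = (1/3.94 − 1/4.34)/(4πk) = 0.02339/(4π·0.0281) = 0.06625 K/W
ΣR = 8.578×10^-6 + 0.03387 + 0.06625 = 0.1001 K/W
Q = ΔT/ΣR = (312.1 K − 280.27 K)/0.1001 = 318.0 W
From the inner boundary to the fibreglass batt/polyurethane foam interface, ΣR_partial = 0.03388 K/W.
T_interface = T_in − Q·ΣR_partial = 312.1 K − (318.0)(0.03388) = 301.3 K

T = 301.3 K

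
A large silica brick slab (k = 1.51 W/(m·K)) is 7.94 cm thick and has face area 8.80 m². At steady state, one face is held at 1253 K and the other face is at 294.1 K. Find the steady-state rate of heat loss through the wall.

Q = kA·ΔT/L = 1.51 × 8.80 × |1253 K − 294.1 K| / 0.0794 = 1.60×10^5 W

Q = 160 kW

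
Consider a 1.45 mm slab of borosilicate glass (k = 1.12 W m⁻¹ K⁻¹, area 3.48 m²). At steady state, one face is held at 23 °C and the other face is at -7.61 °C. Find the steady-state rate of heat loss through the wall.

Q = kA·ΔT/L = 1.12 × 3.48 × |23 °C − -7.61 °C| / 0.00145 = 82300 W

Q = 82300 W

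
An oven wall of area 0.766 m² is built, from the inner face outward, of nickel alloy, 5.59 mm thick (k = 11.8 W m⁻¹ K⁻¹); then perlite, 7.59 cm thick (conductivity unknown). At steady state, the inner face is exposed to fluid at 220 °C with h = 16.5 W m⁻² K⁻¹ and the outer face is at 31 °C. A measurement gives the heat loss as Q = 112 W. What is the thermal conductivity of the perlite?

ΣR = ΔT/Q = |220 − 31|/112 = 1.688 K/W
Known resistances:
  R_conv,in = 1/(hA) = 1/(16.5·0.766) = 0.07912 K/W
  R_nickel alloy = L/(kA) = 0.00559/(11.8·0.766) = 6.184×10^-4 K/W
R_perlite = ΣR − ΣR_known = 1.688 − 0.07974 = 1.608 K/W
L/(kA) = 1.608 ⇒ k = 0.0759/(1.608·0.766) = 0.0616 W/m·K

k = 0.0616 W/m·K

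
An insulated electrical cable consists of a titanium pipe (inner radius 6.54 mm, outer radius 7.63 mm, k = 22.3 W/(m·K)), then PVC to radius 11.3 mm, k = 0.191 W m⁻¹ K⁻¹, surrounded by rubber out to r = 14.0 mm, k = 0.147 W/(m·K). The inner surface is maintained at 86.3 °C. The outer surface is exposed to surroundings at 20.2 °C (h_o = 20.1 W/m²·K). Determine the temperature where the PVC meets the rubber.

Series thermal resistances, inner to outer:
  R'_titanium = ln(0.00763/0.00654)/(2πk) = 0.1542/(2π·22.3) = 0.001100 m·K/W
  R'_PVC = ln(0.0113/0.00763)/(2πk) = 0.3927/(2π·0.191) = 0.3272 m·K/W
  R'_rubber = ln(0.0140/0.0113)/(2πk) = 0.2143/(2π·0.147) = 0.2320 m·K/W
  R'_conv,out = 1/(2πr h) = 1/(2π·0.0140·20.1) = 0.5656 m·K/W
ΣR = 0.001100 + 0.3272 + 0.2320 + 0.5656 = 1.126 m·K/W
Q' = ΔT/ΣR = (86.3 °C − 20.2 °C)/1.126 = 58.70 W/m
From the inner boundary to the PVC/rubber interface, ΣR_partial = 0.3283 m·K/W.
T_interface = T_in − Q'·ΣR_partial = 86.3 °C − (58.70)(0.3283) = 67.0 °C

T = 67.0 °C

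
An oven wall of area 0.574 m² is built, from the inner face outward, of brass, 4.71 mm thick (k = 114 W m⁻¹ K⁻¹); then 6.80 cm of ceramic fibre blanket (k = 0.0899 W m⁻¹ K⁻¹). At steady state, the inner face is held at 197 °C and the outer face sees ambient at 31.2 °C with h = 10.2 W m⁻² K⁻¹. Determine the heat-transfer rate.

Q = 111 W

Series thermal resistances, inner to outer:
  R_brass = L/(kA) = 0.00471/(114·0.574) = 7.198×10^-5 K/W
  R_ceramic fibre blanket = L/(kA) = 0.0680/(0.0899·0.574) = 1.318 K/W
  R_conv,out = 1/(hA) = 1/(10.2·0.574) = 0.1708 K/W
ΣR = 7.198×10^-5 + 1.318 + 0.1708 = 1.489 K/W
Q = ΔT/ΣR = (197 °C − 31.2 °C)/1.489 = 111 W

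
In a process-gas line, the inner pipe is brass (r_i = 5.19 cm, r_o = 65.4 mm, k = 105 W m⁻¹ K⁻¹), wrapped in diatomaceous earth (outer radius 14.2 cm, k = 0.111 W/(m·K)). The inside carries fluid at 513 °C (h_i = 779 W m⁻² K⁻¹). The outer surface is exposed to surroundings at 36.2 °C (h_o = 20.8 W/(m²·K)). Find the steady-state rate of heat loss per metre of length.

Treat each layer as a resistance in series:
  R'_conv,in = 1/(2πr h) = 1/(2π·0.0519·779) = 0.003937 m·K/W
  R'_brass = ln(0.0654/0.0519)/(2πk) = 0.2312/(2π·105) = 3.504×10^-4 m·K/W
  R'_diatomaceous earth = ln(0.142/0.0654)/(2πk) = 0.7753/(2π·0.111) = 1.112 m·K/W
  R'_conv,out = 1/(2πr h) = 1/(2π·0.142·20.8) = 0.05389 m·K/W
ΣR = 0.003937 + 3.504×10^-4 + 1.112 + 0.05389 = 1.170 m·K/W
Q' = ΔT/ΣR = (513 °C − 36.2 °C)/1.170 = 408 W/m

Q' = 408 W/m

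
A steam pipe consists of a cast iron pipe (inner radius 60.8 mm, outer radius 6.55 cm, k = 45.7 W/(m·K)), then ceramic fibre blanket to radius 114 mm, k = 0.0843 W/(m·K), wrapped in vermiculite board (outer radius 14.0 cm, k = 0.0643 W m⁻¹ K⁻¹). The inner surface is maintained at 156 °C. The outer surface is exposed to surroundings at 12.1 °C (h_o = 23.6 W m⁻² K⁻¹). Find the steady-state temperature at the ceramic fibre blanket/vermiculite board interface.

Series thermal resistances, inner to outer:
  R'_cast iron = ln(0.0655/0.0608)/(2πk) = 0.07446/(2π·45.7) = 2.593×10^-4 m·K/W
  R'_ceramic fibre blanket = ln(0.114/0.0655)/(2πk) = 0.5541/(2π·0.0843) = 1.046 m·K/W
  R'_vermiculite board = ln(0.140/0.114)/(2πk) = 0.2054/(2π·0.0643) = 0.5085 m·K/W
  R'_conv,out = 1/(2πr h) = 1/(2π·0.140·23.6) = 0.04817 m·K/W
ΣR = 2.593×10^-4 + 1.046 + 0.5085 + 0.04817 = 1.603 m·K/W
Q' = ΔT/ΣR = (156 °C − 12.1 °C)/1.603 = 89.77 W/m
From the inner boundary to the ceramic fibre blanket/vermiculite board interface, ΣR_partial = 1.046 m·K/W.
T_interface = T_in − Q'·ΣR_partial = 156 °C − (89.77)(1.046) = 62.1 °C

T = 62.1 °C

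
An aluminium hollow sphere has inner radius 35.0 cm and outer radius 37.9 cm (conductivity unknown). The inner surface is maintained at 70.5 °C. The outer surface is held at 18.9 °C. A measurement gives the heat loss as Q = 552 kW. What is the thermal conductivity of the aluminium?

ΣR = ΔT/Q = |70.5 − 18.9|/5.52×10^5 = 9.348×10^-5 K/W
(1/r₁−1/r₂)/(4πk) = 9.348×10^-5 ⇒ k = 0.2186/(4π·9.348×10^-5) = 186 W/m·K

k = 186 W/m·K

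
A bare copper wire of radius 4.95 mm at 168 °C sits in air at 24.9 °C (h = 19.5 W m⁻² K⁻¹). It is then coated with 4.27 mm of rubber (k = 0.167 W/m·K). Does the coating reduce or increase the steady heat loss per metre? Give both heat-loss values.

Critical radius for a cylinder: r_cr = k/h = 0.00856 m = 0.856 cm.
Outer radius after coating: r₂ = 0.00495 + 0.00427 = 0.00922 m.
r₁ < r_cr < r₂: heat loss rises to a maximum at r_cr then falls. Whether the coating helps depends on whether Q(r₂) has dropped back below Q(r₁).
Bare: R = 1/(2πr₁h) = 1.649 m·K/W; Q = 143.1/1.649 = 86.8 W/m.
Coated: R = R_cond + R_conv = 1.478 m·K/W; Q = 143.1/1.478 = 96.8 W/m.

increases: 86.8 → 96.8 W/m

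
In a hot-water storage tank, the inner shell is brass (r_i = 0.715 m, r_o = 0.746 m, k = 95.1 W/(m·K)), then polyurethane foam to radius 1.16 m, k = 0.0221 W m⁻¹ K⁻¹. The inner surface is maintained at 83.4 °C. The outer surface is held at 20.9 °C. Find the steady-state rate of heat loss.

Q = 36.3 W

Resistance network (inner→outer):
  R_brass = (1/0.715 − 1/0.746)/(4πk) = 0.05812/(4π·95.1) = 4.863×10^-5 K/W
  R_polyurethane foam = (1/0.746 − 1/1.16)/(4πk) = 0.4784/(4π·0.0221) = 1.723 K/W
ΣR = 4.863×10^-5 + 1.723 = 1.723 K/W
Q = ΔT/ΣR = (83.4 °C − 20.9 °C)/1.723 = 36.3 W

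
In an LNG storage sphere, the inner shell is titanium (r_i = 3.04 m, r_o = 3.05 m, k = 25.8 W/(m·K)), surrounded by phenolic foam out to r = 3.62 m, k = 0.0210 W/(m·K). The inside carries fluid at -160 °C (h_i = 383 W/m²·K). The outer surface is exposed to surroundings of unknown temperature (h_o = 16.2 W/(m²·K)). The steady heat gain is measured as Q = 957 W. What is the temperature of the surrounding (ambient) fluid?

T_out = 27.6 °C

Series resistances:
  R_conv,in = 1/(4πr²h) = 1/(4π·3.04²·383) = 2.248×10^-5 K/W
  R_titanium = (1/3.04 − 1/3.05)/(4πk) = 0.001079/(4π·25.8) = 3.327×10^-6 K/W
  R_phenolic foam = (1/3.05 − 1/3.62)/(4πk) = 0.05163/(4π·0.0210) = 0.1956 K/W
  R_conv,out = 1/(4πr²h) = 1/(4π·3.62²·16.2) = 3.749×10^-4 K/W
ΣR = 0.1960 K/W
ΔT = Q·ΣR = 957 × 0.1960 = 187.6 K
Heat flows inward, so T_out = T_in + ΔT = -160 + 187.6 = 27.6 °C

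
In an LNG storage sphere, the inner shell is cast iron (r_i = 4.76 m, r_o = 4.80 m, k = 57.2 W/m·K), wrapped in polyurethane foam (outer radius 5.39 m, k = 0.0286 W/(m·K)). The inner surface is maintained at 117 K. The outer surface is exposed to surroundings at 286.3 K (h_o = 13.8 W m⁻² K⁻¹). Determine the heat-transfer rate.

Resistance network (inner→outer):
  R_cast iron = (1/4.76 − 1/4.80)/(4πk) = 0.001751/(4π·57.2) = 2.436×10^-6 K/W
  R_polyurethane foam = (1/4.80 − 1/5.39)/(4πk) = 0.02280/(4π·0.0286) = 0.06345 K/W
  R_conv,out = 1/(4πr²h) = 1/(4π·5.39²·13.8) = 1.985×10^-4 K/W
ΣR = 2.436×10^-6 + 0.06345 + 1.985×10^-4 = 0.06365 K/W
Q = ΔT/ΣR = (117 K − 286.3 K)/0.06365 = -2660 W
(Negative Q ⇒ heat flows inward; heat gain = 2660 W.)

Q = 2660 W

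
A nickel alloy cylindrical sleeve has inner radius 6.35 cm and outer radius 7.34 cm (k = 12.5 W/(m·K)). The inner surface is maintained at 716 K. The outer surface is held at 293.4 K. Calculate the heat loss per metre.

Q' = 229 kW/m

Q' = 2πk·ΔT/ln(r₂/r₁) = 2π × 12.5 × 422.6 / ln(0.0734/0.0635) = 2.29×10^5 W/m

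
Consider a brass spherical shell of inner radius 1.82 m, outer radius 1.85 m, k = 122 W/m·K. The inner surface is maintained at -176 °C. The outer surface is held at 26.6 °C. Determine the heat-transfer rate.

Q = 4πk·ΔT/(1/r₁ − 1/r₂) = 4π × 122 × 202.6 / (1/1.82 − 1/1.85) = 3.49×10^7 W

Q = 3.49×10^7 W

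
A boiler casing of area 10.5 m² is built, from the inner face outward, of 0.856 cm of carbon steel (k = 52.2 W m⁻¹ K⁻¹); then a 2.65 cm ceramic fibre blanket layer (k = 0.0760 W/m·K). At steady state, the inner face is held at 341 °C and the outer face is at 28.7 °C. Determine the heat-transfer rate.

Treat each layer as a resistance in series:
  R_carbon steel = L/(kA) = 0.00856/(52.2·10.5) = 1.562×10^-5 K/W
  R_ceramic fibre blanket = L/(kA) = 0.0265/(0.0760·10.5) = 0.03321 K/W
ΣR = 1.562×10^-5 + 0.03321 = 0.03323 K/W
Q = ΔT/ΣR = (341 °C − 28.7 °C)/0.03323 = 9400 W

Q = 9400 W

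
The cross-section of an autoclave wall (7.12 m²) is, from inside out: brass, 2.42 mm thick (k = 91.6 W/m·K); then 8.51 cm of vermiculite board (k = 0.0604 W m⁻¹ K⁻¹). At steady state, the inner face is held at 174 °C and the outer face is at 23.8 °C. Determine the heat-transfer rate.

Q = 759 W

Treat each layer as a resistance in series:
  R_brass = L/(kA) = 0.00242/(91.6·7.12) = 3.711×10^-6 K/W
  R_vermiculite board = L/(kA) = 0.0851/(0.0604·7.12) = 0.1979 K/W
ΣR = 3.711×10^-6 + 0.1979 = 0.1979 K/W
Q = ΔT/ΣR = (174 °C − 23.8 °C)/0.1979 = 759 W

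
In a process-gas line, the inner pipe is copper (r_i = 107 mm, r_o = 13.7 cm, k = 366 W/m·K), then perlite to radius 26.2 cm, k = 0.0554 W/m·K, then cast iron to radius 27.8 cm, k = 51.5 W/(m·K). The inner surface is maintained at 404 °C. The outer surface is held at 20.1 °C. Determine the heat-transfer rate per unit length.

Q' = 206 W/m

Resistance network (inner→outer):
  R'_copper = ln(0.137/0.107)/(2πk) = 0.2472/(2π·366) = 1.075×10^-4 m·K/W
  R'_perlite = ln(0.262/0.137)/(2πk) = 0.6484/(2π·0.0554) = 1.863 m·K/W
  R'_cast iron = ln(0.278/0.262)/(2πk) = 0.05928/(2π·51.5) = 1.832×10^-4 m·K/W
ΣR = 1.075×10^-4 + 1.863 + 1.832×10^-4 = 1.863 m·K/W
Q' = ΔT/ΣR = (404 °C − 20.1 °C)/1.863 = 206 W/m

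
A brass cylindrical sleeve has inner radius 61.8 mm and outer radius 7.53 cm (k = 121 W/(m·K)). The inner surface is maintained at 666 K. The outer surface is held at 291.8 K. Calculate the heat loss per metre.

Q' = 1.44×10^6 W/m

Q' = 2πk·ΔT/ln(r₂/r₁) = 2π × 121 × 374.2 / ln(0.0753/0.0618) = 1.44×10^6 W/m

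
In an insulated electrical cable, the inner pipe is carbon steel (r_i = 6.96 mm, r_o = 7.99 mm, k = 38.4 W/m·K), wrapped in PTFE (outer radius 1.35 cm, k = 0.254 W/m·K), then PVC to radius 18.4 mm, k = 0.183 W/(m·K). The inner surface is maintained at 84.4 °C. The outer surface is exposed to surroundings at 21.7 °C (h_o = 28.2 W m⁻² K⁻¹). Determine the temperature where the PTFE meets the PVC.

Series thermal resistances, inner to outer:
  R'_carbon steel = ln(0.00799/0.00696)/(2πk) = 0.1380/(2π·38.4) = 5.720×10^-4 m·K/W
  R'_PTFE = ln(0.0135/0.00799)/(2πk) = 0.5245/(2π·0.254) = 0.3286 m·K/W
  R'_PVC = ln(0.0184/0.0135)/(2πk) = 0.3097/(2π·0.183) = 0.2693 m·K/W
  R'_conv,out = 1/(2πr h) = 1/(2π·0.0184·28.2) = 0.3067 m·K/W
ΣR = 5.720×10^-4 + 0.3286 + 0.2693 + 0.3067 = 0.9052 m·K/W
Q' = ΔT/ΣR = (84.4 °C − 21.7 °C)/0.9052 = 69.27 W/m
From the inner boundary to the PTFE/PVC interface, ΣR_partial = 0.3292 m·K/W.
T_interface = T_in − Q'·ΣR_partial = 84.4 °C − (69.27)(0.3292) = 61.6 °C

T = 61.6 °C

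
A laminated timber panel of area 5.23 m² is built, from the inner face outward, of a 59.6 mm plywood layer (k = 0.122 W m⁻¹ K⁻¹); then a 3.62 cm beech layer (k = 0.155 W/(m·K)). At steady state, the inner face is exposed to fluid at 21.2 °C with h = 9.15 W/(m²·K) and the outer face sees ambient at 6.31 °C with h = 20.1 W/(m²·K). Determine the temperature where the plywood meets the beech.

T = 11.1 °C

Resistance network (inner→outer):
  R_conv,in = 1/(hA) = 1/(9.15·5.23) = 0.02090 K/W
  R_plywood = L/(kA) = 0.0596/(0.122·5.23) = 0.09341 K/W
  R_beech = L/(kA) = 0.0362/(0.155·5.23) = 0.04466 K/W
  R_conv,out = 1/(hA) = 1/(20.1·5.23) = 0.009513 K/W
ΣR = 0.02090 + 0.09341 + 0.04466 + 0.009513 = 0.1685 K/W
Q = ΔT/ΣR = (21.2 °C − 6.31 °C)/0.1685 = 88.37 W
From the inner boundary to the plywood/beech interface, ΣR_partial = 0.1143 K/W.
T_interface = T_in − Q·ΣR_partial = 21.2 °C − (88.37)(0.1143) = 11.1 °C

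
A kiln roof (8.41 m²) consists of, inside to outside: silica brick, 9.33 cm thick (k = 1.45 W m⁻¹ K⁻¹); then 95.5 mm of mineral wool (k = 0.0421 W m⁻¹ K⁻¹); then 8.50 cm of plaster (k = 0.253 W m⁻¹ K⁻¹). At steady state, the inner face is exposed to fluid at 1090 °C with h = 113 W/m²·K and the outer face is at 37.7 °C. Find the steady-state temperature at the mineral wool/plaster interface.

T = 170 °C

Resistance network (inner→outer):
  R_conv,in = 1/(hA) = 1/(113·8.41) = 0.001052 K/W
  R_silica brick = L/(kA) = 0.0933/(1.45·8.41) = 0.007651 K/W
  R_mineral wool = L/(kA) = 0.0955/(0.0421·8.41) = 0.2697 K/W
  R_plaster = L/(kA) = 0.0850/(0.253·8.41) = 0.03995 K/W
ΣR = 0.001052 + 0.007651 + 0.2697 + 0.03995 = 0.3184 K/W
Q = ΔT/ΣR = (1090 °C − 37.7 °C)/0.3184 = 3305 W
From the inner boundary to the mineral wool/plaster interface, ΣR_partial = 0.2784 K/W.
T_interface = T_in − Q·ΣR_partial = 1090 °C − (3305)(0.2784) = 170 °C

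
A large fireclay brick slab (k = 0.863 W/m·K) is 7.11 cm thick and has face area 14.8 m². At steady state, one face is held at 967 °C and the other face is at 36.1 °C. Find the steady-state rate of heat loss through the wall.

Q = 1.67×10^5 W

Q = kA·ΔT/L = 0.863 × 14.8 × |967 °C − 36.1 °C| / 0.0711 = 1.67×10^5 W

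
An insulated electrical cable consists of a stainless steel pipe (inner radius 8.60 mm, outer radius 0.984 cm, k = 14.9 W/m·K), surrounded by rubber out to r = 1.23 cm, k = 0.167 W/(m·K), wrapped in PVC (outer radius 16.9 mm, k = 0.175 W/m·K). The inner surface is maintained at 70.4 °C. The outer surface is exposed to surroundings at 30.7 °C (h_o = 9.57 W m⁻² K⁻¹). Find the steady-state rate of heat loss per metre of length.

Series thermal resistances, inner to outer:
  R'_stainless steel = ln(0.00984/0.00860)/(2πk) = 0.1347/(2π·14.9) = 0.001439 m·K/W
  R'_rubber = ln(0.0123/0.00984)/(2πk) = 0.2231/(2π·0.167) = 0.2127 m·K/W
  R'_PVC = ln(0.0169/0.0123)/(2πk) = 0.3177/(2π·0.175) = 0.2889 m·K/W
  R'_conv,out = 1/(2πr h) = 1/(2π·0.0169·9.57) = 0.9841 m·K/W
ΣR = 0.001439 + 0.2127 + 0.2889 + 0.9841 = 1.487 m·K/W
Q' = ΔT/ΣR = (70.4 °C − 30.7 °C)/1.487 = 26.7 W/m

Q' = 26.7 W/m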